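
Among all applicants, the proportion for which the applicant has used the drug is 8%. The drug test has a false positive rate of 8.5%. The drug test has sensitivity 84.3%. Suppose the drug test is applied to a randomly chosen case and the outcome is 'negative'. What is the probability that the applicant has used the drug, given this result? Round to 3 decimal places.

P(H | E) ≈ 0.015

Let H be the event that the applicant has used the drug. P(H) = 0.08, so P(¬H) = 0.92. With E the 'negative' result, P(E|H) = 0.157 and P(E|¬H) = 0.915.
P(E) = 0.157·0.08 + 0.915·0.92 = 0.012560 + 0.84180 = 0.85436.
By Bayes' theorem, P(H|E) = 0.012560 / 0.85436 = 0.015.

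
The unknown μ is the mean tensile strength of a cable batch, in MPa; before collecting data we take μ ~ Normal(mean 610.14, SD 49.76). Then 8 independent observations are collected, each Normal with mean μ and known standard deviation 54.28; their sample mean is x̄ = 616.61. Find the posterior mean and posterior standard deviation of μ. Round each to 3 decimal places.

With known σ, the Normal prior is conjugate. Weight on the data is w = (n/σ²)/(n/σ² + 1/τ₀²) = 0.00271525/(0.00271525+0.00040387) = 0.87052.
Posterior mean = w·x̄ + (1−w)·μ₀ = 0.87052·616.61 + 0.12948·610.14 = 615.772. Posterior variance = 1/(0.00271525+0.00040387) = 320.603, so SD = 17.905.

Posterior mean ≈ 615.772; posterior SD ≈ 17.905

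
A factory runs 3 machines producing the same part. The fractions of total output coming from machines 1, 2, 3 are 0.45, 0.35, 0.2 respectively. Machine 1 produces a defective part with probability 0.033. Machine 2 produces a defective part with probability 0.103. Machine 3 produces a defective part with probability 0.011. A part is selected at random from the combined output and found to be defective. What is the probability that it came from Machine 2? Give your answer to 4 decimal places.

P(defective|M1) = 0.033; P(defective|M2) = 0.103; P(defective|M3) = 0.011.
Prior × likelihood for each source: 0.45·0.033=0.01485, 0.35·0.103=0.03605, 0.2·0.011=0.002200. Summing gives P(defective) = 0.053100.
P(Machine 2 | defective) = 0.03605 / 0.053100 = 0.6789.

Posterior probability ≈ 0.6789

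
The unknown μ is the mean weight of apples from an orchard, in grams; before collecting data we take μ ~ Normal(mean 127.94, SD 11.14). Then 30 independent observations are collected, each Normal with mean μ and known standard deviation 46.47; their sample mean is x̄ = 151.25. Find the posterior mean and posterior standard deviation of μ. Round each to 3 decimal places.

Posterior mean ≈ 142.693; posterior SD ≈ 6.750

Prior precision 1/τ₀² = 1/11.14² = 0.00805804; data precision n/σ² = 30/46.47² = 0.0138924.
Posterior precision = 0.00805804 + 0.0138924 = 0.0219504, giving posterior SD = 1/√0.0219504 = 6.750.
Posterior mean = (0.00805804·127.94 + 0.0138924·151.25) / 0.0219504 = 142.693.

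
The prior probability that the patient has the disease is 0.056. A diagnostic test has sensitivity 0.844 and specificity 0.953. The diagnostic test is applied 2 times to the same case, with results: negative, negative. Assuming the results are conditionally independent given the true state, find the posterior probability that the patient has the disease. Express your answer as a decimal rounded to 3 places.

Let H be the event that the patient has the disease; start with P(H) = 0.056. P('positive'|H) = 0.844, P('positive'|¬H) = 0.047.
Update on result 1 ('negative'): P(H) ← 0.156·0.0560 / (0.156·0.0560 + 0.953·0.9440) = 0.0087360/0.90837 = 0.0096.
Update on result 2 ('negative'): P(H) ← 0.156·0.0096 / (0.156·0.0096 + 0.953·0.9904) = 0.0015003/0.94534 = 0.0016.

Posterior P(H) ≈ 0.002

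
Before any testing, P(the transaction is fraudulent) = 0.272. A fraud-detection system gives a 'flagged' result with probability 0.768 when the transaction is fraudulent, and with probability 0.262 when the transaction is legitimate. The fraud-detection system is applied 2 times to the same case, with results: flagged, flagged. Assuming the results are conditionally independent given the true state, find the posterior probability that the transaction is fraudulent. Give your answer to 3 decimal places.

Let H be the event that the transaction is fraudulent; start with P(H) = 0.272. P('flagged'|H) = 0.768, P('flagged'|¬H) = 0.262.
Update on result 1 ('flagged'): P(H) ← 0.768·0.2720 / (0.768·0.2720 + 0.262·0.7280) = 0.20890/0.39963 = 0.5227.
Update on result 2 ('flagged'): P(H) ← 0.768·0.5227 / (0.768·0.5227 + 0.262·0.4773) = 0.40145/0.52650 = 0.7625.

Posterior P(H) ≈ 0.762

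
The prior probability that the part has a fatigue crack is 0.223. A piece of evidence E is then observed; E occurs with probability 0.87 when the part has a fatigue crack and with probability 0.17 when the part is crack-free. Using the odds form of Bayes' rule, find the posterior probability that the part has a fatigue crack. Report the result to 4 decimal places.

Prior odds = 0.223/(1−0.223) = 0.28700. In log-odds, ln(0.28700) = -1.2483.
Add log likelihood ratio: ln(5.1176) = 1.6327.
Posterior log-odds = 0.38443, so posterior odds = exp(0.38443) = 1.4688. Converting, P(H|E) = 1.4688/2.4688 = 0.5949.

Posterior probability ≈ 0.5949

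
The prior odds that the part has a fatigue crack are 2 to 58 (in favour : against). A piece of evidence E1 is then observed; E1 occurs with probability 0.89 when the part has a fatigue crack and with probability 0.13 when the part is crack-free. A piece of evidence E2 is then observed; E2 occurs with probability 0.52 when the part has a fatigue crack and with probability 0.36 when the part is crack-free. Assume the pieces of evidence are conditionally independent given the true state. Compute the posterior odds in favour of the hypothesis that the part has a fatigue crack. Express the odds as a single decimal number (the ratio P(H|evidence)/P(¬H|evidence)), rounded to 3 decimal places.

Posterior odds ≈ 0.341

Prior odds = 2/58 = 0.034483. In log-odds, ln(0.034483) = -3.3673.
Add log likelihood ratios: ln(6.8462) + ln(1.4444) = 2.2914.
Posterior log-odds = -1.0759, so posterior odds = exp(-1.0759) = 0.34100.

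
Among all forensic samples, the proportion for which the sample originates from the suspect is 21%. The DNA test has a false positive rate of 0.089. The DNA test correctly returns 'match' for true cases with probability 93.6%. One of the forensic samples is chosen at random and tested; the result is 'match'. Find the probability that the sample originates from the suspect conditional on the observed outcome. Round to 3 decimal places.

Write H for 'the sample originates from the suspect'. Prior odds H:¬H = 0.21/0.79 = 0.26582. For the 'match' outcome, the likelihood ratio is 0.936/0.089 = 10.517.
Posterior odds = 0.26582 × 10.517 = 2.7956, so P(H|E) = 2.7956/(1+2.7956) = 0.737.

P(H | E) ≈ 0.737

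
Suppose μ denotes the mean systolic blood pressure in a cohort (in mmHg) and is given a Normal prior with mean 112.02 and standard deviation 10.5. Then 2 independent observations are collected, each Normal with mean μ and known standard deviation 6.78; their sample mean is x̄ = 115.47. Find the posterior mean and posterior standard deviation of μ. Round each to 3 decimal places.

Posterior mean ≈ 114.875; posterior SD ≈ 4.361

With known σ, the Normal prior is conjugate. Weight on the data is w = (n/σ²)/(n/σ² + 1/τ₀²) = 0.0435081/(0.0435081+0.00907029) = 0.82749.
Posterior mean = w·x̄ + (1−w)·μ₀ = 0.82749·115.47 + 0.17251·112.02 = 114.875. Posterior variance = 1/(0.0435081+0.00907029) = 19.0192, so SD = 4.361.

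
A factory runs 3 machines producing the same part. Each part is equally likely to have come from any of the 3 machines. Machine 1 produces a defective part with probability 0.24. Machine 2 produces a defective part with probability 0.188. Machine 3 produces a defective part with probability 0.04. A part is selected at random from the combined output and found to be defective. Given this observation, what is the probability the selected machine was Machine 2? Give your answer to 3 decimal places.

Tabulate prior·likelihood by source: [1] prior 0.333333, lik 0.24, product 0.08000; [2] prior 0.333333, lik 0.188, product 0.06267; [3] prior 0.333333, lik 0.04, product 0.01333.
Normalizing constant = 0.15600; the posterior for Machine 2 is its product over the sum, 0.06267/0.15600 = 0.402.

Posterior probability ≈ 0.402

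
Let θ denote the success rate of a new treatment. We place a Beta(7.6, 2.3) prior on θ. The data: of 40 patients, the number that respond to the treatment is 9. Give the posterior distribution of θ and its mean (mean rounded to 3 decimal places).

The binomial likelihood is conjugate to the Beta prior: with 9 successes and 31 failures, the posterior is Beta(7.6+9, 2.3+31) = Beta(16.6, 33.3).
Posterior mean = α/(α+β) = 16.6/49.9 = 0.333.

Posterior: Beta(16.6, 33.3); mean ≈ 0.333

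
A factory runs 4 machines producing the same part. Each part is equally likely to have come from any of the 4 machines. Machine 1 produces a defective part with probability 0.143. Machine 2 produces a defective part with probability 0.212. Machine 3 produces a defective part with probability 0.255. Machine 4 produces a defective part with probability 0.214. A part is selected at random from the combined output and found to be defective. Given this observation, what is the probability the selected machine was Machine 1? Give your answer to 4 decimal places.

P(defective|M1) = 0.143; P(defective|M2) = 0.212; P(defective|M3) = 0.255; P(defective|M4) = 0.214.
Prior × likelihood for each source: 0.25·0.143=0.03575, 0.25·0.212=0.05300, 0.25·0.255=0.06375, 0.25·0.214=0.05350. Summing gives P(defective) = 0.20600.
P(Machine 1 | defective) = 0.03575 / 0.20600 = 0.1735.

Posterior probability ≈ 0.1735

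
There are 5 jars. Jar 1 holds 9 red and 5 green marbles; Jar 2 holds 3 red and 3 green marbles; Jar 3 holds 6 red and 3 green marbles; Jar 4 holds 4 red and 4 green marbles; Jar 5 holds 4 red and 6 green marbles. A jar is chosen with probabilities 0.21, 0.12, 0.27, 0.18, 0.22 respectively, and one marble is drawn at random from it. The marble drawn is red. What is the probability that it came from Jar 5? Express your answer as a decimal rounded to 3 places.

Posterior probability ≈ 0.159

P(red|Jar 1) = 0.6429; P(red|Jar 2) = 0.5; P(red|Jar 3) = 0.6667; P(red|Jar 4) = 0.5; P(red|Jar 5) = 0.4.
Prior × likelihood for each source: 0.21·0.6429=0.1350, 0.12·0.5=0.06000, 0.27·0.6667=0.1800, 0.18·0.5=0.09000, 0.22·0.4=0.08800. Summing gives P(red) = 0.55300.
P(Jar 5 | red) = 0.08800 / 0.55300 = 0.159.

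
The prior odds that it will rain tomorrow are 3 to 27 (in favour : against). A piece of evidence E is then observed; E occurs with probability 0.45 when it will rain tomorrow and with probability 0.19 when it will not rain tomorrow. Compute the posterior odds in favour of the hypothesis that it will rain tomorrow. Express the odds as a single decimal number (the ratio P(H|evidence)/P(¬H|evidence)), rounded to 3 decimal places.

Posterior odds ≈ 0.263

Prior odds = 3/27 = 0.11111. In log-odds, ln(0.11111) = -2.1972.
Add log likelihood ratio: ln(2.3684) = 0.86222.
Posterior log-odds = -1.3350, so posterior odds = exp(-1.3350) = 0.26316.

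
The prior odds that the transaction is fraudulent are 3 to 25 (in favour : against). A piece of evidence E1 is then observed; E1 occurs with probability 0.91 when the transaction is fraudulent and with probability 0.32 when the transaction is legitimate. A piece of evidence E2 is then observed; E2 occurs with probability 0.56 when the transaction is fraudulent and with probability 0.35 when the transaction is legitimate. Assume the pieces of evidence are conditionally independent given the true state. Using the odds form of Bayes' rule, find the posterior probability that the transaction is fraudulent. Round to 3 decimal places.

Prior odds = 3/25 = 0.12000.
Likelihood ratio for E1 = 0.91/0.32 = 2.8438.
Likelihood ratio for E2 = 0.56/0.35 = 1.6000.
Posterior odds = prior odds × LR₁ × LR₂ = 0.54600.
Posterior probability = odds/(1+odds) = 0.54600/1.5460 = 0.353.

Posterior probability ≈ 0.353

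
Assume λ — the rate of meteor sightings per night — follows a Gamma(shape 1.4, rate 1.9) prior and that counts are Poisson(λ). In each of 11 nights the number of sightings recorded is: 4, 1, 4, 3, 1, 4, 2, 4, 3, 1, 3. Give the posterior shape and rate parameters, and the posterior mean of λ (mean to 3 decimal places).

The Poisson likelihood adds the total count to the shape and the number of exposure periods to the rate. Here ∑xᵢ = 30 and n = 11, so shape 1.4→31.4 and rate 1.9→12.9.
Posterior mean = shape/rate = 31.4/12.9 = 2.434.

Posterior: Gamma(shape=31.4, rate=12.9); mean ≈ 2.434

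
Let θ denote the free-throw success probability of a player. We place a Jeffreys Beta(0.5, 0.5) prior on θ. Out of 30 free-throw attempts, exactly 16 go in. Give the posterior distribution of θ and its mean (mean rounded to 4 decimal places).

The binomial likelihood is conjugate to the Beta prior: with 16 successes and 14 failures, the posterior is Beta(0.5+16, 0.5+14) = Beta(16.5, 14.5).
Posterior mean = α/(α+β) = 16.5/31 = 0.5323.

Posterior: Beta(16.5, 14.5); mean ≈ 0.5323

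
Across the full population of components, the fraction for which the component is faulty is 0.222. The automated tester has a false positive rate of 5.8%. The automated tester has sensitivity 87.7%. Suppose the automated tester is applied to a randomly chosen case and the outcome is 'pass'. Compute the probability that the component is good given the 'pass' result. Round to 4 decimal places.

P(¬H | E) ≈ 0.9641

Write H for 'the component is faulty'. Prior odds H:¬H = 0.222/0.778 = 0.28535. For the 'pass' outcome, the likelihood ratio is 0.123/0.942 = 0.13057.
Posterior odds = 0.28535 × 0.13057 = 0.037259, so P(H|E) = 0.037259/(1+0.037259) = 0.0359. Then P(¬H|E) = 1 − 0.0359 = 0.9641.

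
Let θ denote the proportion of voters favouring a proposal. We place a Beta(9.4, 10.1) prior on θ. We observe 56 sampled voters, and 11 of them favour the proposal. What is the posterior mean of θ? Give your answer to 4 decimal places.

The binomial likelihood is conjugate to the Beta prior: with 11 successes and 45 failures, the posterior is Beta(9.4+11, 10.1+45) = Beta(20.4, 55.1).
Posterior mean = α/(α+β) = 20.4/75.5 = 0.2702.

Posterior mean ≈ 0.2702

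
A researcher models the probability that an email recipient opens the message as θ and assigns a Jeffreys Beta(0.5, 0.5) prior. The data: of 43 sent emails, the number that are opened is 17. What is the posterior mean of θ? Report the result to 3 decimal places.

Posterior mean ≈ 0.398

The binomial likelihood is conjugate to the Beta prior: with 17 successes and 26 failures, the posterior is Beta(0.5+17, 0.5+26) = Beta(17.5, 26.5).
E[θ | data] = 17.5/(17.5+26.5) = 0.398.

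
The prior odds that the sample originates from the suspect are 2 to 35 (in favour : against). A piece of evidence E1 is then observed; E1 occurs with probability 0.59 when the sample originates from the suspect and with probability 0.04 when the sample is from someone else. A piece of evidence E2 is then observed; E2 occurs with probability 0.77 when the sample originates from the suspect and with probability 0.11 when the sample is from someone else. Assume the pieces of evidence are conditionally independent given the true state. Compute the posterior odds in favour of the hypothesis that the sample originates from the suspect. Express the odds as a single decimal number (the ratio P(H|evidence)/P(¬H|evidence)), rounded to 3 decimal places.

Posterior odds ≈ 5.900

Prior odds = 2/35 = 0.057143.
Likelihood ratio for E1 = 0.59/0.04 = 14.750.
Likelihood ratio for E2 = 0.77/0.11 = 7.0000.
Posterior odds = prior odds × LR₁ × LR₂ = 5.9000.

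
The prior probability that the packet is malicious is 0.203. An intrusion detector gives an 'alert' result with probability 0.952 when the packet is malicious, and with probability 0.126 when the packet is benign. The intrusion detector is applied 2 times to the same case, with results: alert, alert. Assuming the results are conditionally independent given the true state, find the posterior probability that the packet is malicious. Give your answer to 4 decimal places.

With H the event that the packet is malicious, the joint likelihood of the observed sequence is P(data|H) = 0.952·0.952 = 0.90630 and P(data|¬H) = 0.126·0.126 = 0.015876.
Bayes: P(H|data) = 0.203·0.90630 / (0.203·0.90630 + 0.797·0.015876) = 0.18398/0.19663 = 0.9357.

Posterior P(H) ≈ 0.9357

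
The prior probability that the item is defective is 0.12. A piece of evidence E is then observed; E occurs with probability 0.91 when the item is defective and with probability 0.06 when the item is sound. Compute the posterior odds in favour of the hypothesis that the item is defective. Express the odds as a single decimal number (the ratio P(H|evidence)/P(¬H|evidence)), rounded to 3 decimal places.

Prior odds = 0.12/(1−0.12) = 0.13636.
Likelihood ratio for E = 0.91/0.06 = 15.167.
Posterior odds = prior odds × LR = 2.0682.

Posterior odds ≈ 2.068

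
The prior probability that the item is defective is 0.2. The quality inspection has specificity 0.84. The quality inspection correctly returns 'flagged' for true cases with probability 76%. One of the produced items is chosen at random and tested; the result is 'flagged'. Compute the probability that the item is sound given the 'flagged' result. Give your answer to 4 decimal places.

Write H for 'the item is defective'. Prior odds H:¬H = 0.2/0.8 = 0.25000. For the 'flagged' outcome, the likelihood ratio is 0.76/0.16 = 4.7500.
Posterior odds = 0.25000 × 4.7500 = 1.1875, so P(H|E) = 1.1875/(1+1.1875) = 0.5429. Then P(¬H|E) = 1 − 0.5429 = 0.4571.

P(¬H | E) ≈ 0.4571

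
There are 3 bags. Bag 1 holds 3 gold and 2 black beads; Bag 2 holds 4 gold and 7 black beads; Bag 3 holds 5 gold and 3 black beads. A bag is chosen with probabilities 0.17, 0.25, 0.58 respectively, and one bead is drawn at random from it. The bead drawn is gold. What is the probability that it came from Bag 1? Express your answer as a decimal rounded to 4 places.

P(gold|Bag 1) = 0.6; P(gold|Bag 2) = 0.3636; P(gold|Bag 3) = 0.625.
Prior × likelihood for each source: 0.17·0.6=0.1020, 0.25·0.3636=0.09091, 0.58·0.625=0.3625. Summing gives P(gold) = 0.55541.
P(Bag 1 | gold) = 0.1020 / 0.55541 = 0.1836.

Posterior probability ≈ 0.1836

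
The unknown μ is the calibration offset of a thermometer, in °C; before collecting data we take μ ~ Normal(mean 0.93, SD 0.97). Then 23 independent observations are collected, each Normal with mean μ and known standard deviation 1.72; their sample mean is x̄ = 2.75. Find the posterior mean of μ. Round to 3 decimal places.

Prior precision 1/τ₀² = 1/0.97² = 1.06281; data precision n/σ² = 23/1.72² = 7.77447.
Posterior precision = 1.06281 + 7.77447 = 8.83728.
Posterior mean = (1.06281·0.93 + 7.77447·2.75) / 8.83728 = 2.531.

Posterior mean ≈ 2.531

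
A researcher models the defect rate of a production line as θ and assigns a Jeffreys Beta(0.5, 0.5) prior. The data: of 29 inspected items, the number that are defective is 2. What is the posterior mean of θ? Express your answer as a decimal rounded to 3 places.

Posterior mean ≈ 0.083

Observing 2 successes and 27 failures updates Beta(0.5, 0.5) by adding the success and failure counts to the two shape parameters: α = 0.5+2 = 2.5, β = 0.5+27 = 27.5.
E[θ | data] = 2.5/(2.5+27.5) = 0.083.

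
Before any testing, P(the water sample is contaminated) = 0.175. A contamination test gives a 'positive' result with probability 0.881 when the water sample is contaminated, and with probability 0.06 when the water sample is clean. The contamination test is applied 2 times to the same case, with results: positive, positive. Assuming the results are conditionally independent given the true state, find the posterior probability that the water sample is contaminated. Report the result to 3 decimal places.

Posterior P(H) ≈ 0.979

Let H be the event that the water sample is contaminated; start with P(H) = 0.175. P('positive'|H) = 0.881, P('positive'|¬H) = 0.06.
Update on result 1 ('positive'): P(H) ← 0.881·0.1750 / (0.881·0.1750 + 0.06·0.8250) = 0.15417/0.20367 = 0.7570.
Update on result 2 ('positive'): P(H) ← 0.881·0.7570 / (0.881·0.7570 + 0.06·0.2430) = 0.66689/0.68147 = 0.9786.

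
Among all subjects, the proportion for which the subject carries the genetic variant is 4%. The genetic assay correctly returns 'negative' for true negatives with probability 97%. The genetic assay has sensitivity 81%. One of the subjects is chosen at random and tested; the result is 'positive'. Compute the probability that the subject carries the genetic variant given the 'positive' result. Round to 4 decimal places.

P(H | E) ≈ 0.5294

Write H for 'the subject carries the genetic variant'. Prior odds H:¬H = 0.04/0.96 = 0.041667. For the 'positive' outcome, the likelihood ratio is 0.81/0.03 = 27.000.
Posterior odds = 0.041667 × 27.000 = 1.1250, so P(H|E) = 1.1250/(1+1.1250) = 0.5294.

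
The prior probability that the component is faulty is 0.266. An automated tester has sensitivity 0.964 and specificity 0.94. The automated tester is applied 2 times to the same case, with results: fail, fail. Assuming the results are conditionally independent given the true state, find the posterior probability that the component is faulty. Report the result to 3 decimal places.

Posterior P(H) ≈ 0.989

With H the event that the component is faulty, the joint likelihood of the observed sequence is P(data|H) = 0.964·0.964 = 0.92930 and P(data|¬H) = 0.06·0.06 = 0.0036000.
Bayes: P(H|data) = 0.266·0.92930 / (0.266·0.92930 + 0.734·0.0036000) = 0.24719/0.24984 = 0.9894.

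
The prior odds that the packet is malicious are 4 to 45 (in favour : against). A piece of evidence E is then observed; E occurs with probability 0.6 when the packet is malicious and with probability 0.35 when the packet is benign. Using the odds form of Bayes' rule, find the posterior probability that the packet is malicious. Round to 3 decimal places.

Posterior probability ≈ 0.132

Prior odds = 4/45 = 0.088889.
Likelihood ratio for E = 0.6/0.35 = 1.7143.
Posterior odds = prior odds × LR = 0.15238.
Posterior probability = odds/(1+odds) = 0.15238/1.1524 = 0.132.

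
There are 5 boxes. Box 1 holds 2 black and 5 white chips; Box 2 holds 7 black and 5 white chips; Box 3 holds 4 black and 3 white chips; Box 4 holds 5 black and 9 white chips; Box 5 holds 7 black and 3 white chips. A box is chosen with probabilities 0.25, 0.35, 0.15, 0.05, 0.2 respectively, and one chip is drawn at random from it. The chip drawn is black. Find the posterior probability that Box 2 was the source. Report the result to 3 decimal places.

Posterior probability ≈ 0.393

Tabulate prior·likelihood by source: [1] prior 0.25, lik 0.2857, product 0.07143; [2] prior 0.35, lik 0.5833, product 0.2042; [3] prior 0.15, lik 0.5714, product 0.08571; [4] prior 0.05, lik 0.3571, product 0.01786; [5] prior 0.2, lik 0.7, product 0.1400.
Normalizing constant = 0.51917; the posterior for Box 2 is its product over the sum, 0.2042/0.51917 = 0.393.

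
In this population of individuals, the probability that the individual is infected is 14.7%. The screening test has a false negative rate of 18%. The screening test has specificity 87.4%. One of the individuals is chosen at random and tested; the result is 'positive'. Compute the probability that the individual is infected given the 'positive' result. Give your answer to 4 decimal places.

P(H | E) ≈ 0.5286

Write H for 'the individual is infected'. Prior odds H:¬H = 0.147/0.853 = 0.17233. For the 'positive' outcome, the likelihood ratio is 0.82/0.126 = 6.5079.
Posterior odds = 0.17233 × 6.5079 = 1.1215, so P(H|E) = 1.1215/(1+1.1215) = 0.5286.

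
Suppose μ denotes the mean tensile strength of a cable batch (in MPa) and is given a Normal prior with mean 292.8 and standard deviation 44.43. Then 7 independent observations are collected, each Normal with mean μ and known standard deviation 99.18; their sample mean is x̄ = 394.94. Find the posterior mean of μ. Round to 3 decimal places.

With known σ, the Normal prior is conjugate. Weight on the data is w = (n/σ²)/(n/σ² + 1/τ₀²) = 0.00071162/(0.00071162+0.00050658) = 0.58416.
Posterior mean = w·x̄ + (1−w)·μ₀ = 0.58416·394.94 + 0.41584·292.8 = 352.466.

Posterior mean ≈ 352.466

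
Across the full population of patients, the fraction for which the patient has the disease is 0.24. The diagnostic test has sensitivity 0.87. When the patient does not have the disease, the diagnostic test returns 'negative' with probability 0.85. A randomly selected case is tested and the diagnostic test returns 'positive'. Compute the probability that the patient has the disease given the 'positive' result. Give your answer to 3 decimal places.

Write H for 'the patient has the disease'. Prior odds H:¬H = 0.24/0.76 = 0.31579. For the 'positive' outcome, the likelihood ratio is 0.87/0.15 = 5.8000.
Posterior odds = 0.31579 × 5.8000 = 1.8316, so P(H|E) = 1.8316/(1+1.8316) = 0.647.

P(H | E) ≈ 0.647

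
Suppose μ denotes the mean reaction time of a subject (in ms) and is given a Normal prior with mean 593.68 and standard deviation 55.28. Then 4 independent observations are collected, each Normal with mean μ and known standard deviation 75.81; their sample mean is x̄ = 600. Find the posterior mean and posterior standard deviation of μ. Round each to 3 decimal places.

Prior precision 1/τ₀² = 1/55.28² = 0.00032724; data precision n/σ² = 4/75.81² = 0.00069600.
Posterior precision = 0.00032724 + 0.00069600 = 0.00102323, giving posterior SD = 1/√0.00102323 = 31.262.
Posterior mean = (0.00032724·593.68 + 0.00069600·600) / 0.00102323 = 597.979.

Posterior mean ≈ 597.979; posterior SD ≈ 31.262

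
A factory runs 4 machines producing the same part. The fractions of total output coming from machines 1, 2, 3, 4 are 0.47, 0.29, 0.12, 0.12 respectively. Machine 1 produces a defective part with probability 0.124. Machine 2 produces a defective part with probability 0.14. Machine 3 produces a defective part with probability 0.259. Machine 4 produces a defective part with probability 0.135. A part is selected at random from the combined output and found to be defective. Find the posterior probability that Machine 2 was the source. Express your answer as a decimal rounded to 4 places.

Posterior probability ≈ 0.2778

P(defective|M1) = 0.124; P(defective|M2) = 0.14; P(defective|M3) = 0.259; P(defective|M4) = 0.135.
Prior × likelihood for each source: 0.47·0.124=0.05828, 0.29·0.14=0.04060, 0.12·0.259=0.03108, 0.12·0.135=0.01620. Summing gives P(defective) = 0.14616.
P(Machine 2 | defective) = 0.04060 / 0.14616 = 0.2778.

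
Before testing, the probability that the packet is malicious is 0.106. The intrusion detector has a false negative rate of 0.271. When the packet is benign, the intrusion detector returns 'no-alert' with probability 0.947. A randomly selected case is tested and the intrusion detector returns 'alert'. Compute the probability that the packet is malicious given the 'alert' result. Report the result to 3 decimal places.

P(H | E) ≈ 0.620

Let H be the event that the packet is malicious. P(H) = 0.106, so P(¬H) = 0.894. With E the 'alert' result, P(E|H) = 0.729 and P(E|¬H) = 0.053.
P(E) = 0.729·0.106 + 0.053·0.894 = 0.077274 + 0.047382 = 0.12466.
By Bayes' theorem, P(H|E) = 0.077274 / 0.12466 = 0.620.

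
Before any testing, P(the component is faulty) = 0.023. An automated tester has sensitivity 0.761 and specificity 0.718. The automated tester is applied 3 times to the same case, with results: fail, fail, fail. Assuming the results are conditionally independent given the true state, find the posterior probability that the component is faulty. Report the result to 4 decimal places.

Let H be the event that the component is faulty; start with P(H) = 0.023. P('fail'|H) = 0.761, P('fail'|¬H) = 0.282.
Update on result 1 ('fail'): P(H) ← 0.761·0.0230 / (0.761·0.0230 + 0.282·0.9770) = 0.017503/0.29302 = 0.0597.
Update on result 2 ('fail'): P(H) ← 0.761·0.0597 / (0.761·0.0597 + 0.282·0.9403) = 0.045457/0.31061 = 0.1463.
Update on result 3 ('fail'): P(H) ← 0.761·0.1463 / (0.761·0.1463 + 0.282·0.8537) = 0.11137/0.35210 = 0.3163.

Posterior P(H) ≈ 0.3163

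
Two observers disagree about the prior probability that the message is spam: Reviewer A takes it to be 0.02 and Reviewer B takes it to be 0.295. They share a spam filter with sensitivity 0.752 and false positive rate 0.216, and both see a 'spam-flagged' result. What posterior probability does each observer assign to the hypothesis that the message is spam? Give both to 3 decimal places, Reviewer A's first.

Reviewer A: 0.066; Reviewer B: 0.593

The likelihood ratio for a 'spam-flagged' result is 0.752/0.216 = 3.4815.
Reviewer A: prior odds 0.02/0.98 = 0.020408; posterior odds 0.071051; posterior probability 0.066.
Reviewer B: prior odds 0.295/0.705 = 0.41844; posterior odds 1.4568; posterior probability 0.593.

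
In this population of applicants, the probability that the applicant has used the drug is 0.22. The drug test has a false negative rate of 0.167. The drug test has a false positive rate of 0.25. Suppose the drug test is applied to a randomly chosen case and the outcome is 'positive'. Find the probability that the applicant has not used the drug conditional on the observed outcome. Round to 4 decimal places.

Write H for 'the applicant has used the drug'. Prior odds H:¬H = 0.22/0.78 = 0.28205. For the 'positive' outcome, the likelihood ratio is 0.833/0.25 = 3.3320.
Posterior odds = 0.28205 × 3.3320 = 0.93979, so P(H|E) = 0.93979/(1+0.93979) = 0.4845. Then P(¬H|E) = 1 − 0.4845 = 0.5155.

P(¬H | E) ≈ 0.5155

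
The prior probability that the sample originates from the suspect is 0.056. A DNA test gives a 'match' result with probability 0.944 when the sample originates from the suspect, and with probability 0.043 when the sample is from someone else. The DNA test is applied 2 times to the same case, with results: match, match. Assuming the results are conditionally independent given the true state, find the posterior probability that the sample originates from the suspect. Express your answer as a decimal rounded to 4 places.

Let H be the event that the sample originates from the suspect; start with P(H) = 0.056. P('match'|H) = 0.944, P('match'|¬H) = 0.043.
Update on result 1 ('match'): P(H) ← 0.944·0.0560 / (0.944·0.0560 + 0.043·0.9440) = 0.052864/0.093456 = 0.5657.
Update on result 2 ('match'): P(H) ← 0.944·0.5657 / (0.944·0.5657 + 0.043·0.4343) = 0.53398/0.55266 = 0.9662.

Posterior P(H) ≈ 0.9662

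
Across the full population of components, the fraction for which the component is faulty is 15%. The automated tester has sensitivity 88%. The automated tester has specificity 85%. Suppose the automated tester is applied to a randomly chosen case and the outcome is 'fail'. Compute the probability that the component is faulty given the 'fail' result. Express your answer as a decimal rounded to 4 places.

P(H | E) ≈ 0.5087

Write H for 'the component is faulty'. Prior odds H:¬H = 0.15/0.85 = 0.17647. For the 'fail' outcome, the likelihood ratio is 0.88/0.15 = 5.8667.
Posterior odds = 0.17647 × 5.8667 = 1.0353, so P(H|E) = 1.0353/(1+1.0353) = 0.5087.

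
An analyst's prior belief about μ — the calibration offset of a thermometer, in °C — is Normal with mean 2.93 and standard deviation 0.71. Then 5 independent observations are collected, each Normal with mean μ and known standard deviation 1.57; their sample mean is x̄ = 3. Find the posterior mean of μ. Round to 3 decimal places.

Posterior mean ≈ 2.965

Prior precision 1/τ₀² = 1/0.71² = 1.98373; data precision n/σ² = 5/1.57² = 2.02848.
Posterior precision = 1.98373 + 2.02848 = 4.01221.
Posterior mean = (1.98373·2.93 + 2.02848·3) / 4.01221 = 2.965.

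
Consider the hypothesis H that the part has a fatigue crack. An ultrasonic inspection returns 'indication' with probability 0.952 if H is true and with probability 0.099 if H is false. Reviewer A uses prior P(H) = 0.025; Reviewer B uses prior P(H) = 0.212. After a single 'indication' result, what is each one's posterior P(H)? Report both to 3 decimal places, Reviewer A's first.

Reviewer A: 0.198; Reviewer B: 0.721

The likelihood ratio for an 'indication' result is 0.952/0.099 = 9.6162.
Reviewer A: prior odds 0.025/0.975 = 0.025641; posterior odds 0.24657; posterior probability 0.198.
Reviewer B: prior odds 0.212/0.788 = 0.26904; posterior odds 2.5871; posterior probability 0.721.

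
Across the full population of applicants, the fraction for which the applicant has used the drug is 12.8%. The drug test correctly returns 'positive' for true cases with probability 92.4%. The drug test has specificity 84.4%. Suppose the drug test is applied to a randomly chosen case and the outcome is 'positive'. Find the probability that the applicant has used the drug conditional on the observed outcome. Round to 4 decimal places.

Write H for 'the applicant has used the drug'. Prior odds H:¬H = 0.128/0.872 = 0.14679. For the 'positive' outcome, the likelihood ratio is 0.924/0.156 = 5.9231.
Posterior odds = 0.14679 × 5.9231 = 0.86944, so P(H|E) = 0.86944/(1+0.86944) = 0.4651.

P(H | E) ≈ 0.4651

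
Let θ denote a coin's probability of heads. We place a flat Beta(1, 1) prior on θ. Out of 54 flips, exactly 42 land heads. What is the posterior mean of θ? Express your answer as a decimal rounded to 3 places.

Observing 42 successes and 12 failures updates Beta(1, 1) by adding the success and failure counts to the two shape parameters: α = 1+42 = 43, β = 1+12 = 13.
E[θ | data] = 43/(43+13) = 0.768.

Posterior mean ≈ 0.768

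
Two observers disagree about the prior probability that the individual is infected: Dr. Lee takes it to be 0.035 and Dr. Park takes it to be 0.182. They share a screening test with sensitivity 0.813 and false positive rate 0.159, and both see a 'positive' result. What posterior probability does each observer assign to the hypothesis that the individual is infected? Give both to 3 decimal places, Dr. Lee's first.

Dr. Lee: 0.156; Dr. Park: 0.532

The likelihood ratio for a 'positive' result is 0.813/0.159 = 5.1132.
Dr. Lee: prior odds 0.035/0.965 = 0.036269; posterior odds 0.18545; posterior probability 0.156.
Dr. Park: prior odds 0.182/0.818 = 0.22249; posterior odds 1.1377; posterior probability 0.532.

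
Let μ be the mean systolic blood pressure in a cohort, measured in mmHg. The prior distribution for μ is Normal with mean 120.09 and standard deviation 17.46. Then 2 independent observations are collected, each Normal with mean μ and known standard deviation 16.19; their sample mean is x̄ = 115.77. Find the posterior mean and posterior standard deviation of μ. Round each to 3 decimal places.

Posterior mean ≈ 117.069; posterior SD ≈ 9.574

Prior precision 1/τ₀² = 1/17.46² = 0.00328028; data precision n/σ² = 2/16.19² = 0.00763021.
Posterior precision = 0.00328028 + 0.00763021 = 0.0109105, giving posterior SD = 1/√0.0109105 = 9.574.
Posterior mean = (0.00328028·120.09 + 0.00763021·115.77) / 0.0109105 = 117.069.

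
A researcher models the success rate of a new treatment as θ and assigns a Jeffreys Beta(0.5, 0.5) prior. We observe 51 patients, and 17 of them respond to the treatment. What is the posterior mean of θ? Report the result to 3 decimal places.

Posterior mean ≈ 0.337

The binomial likelihood is conjugate to the Beta prior: with 17 successes and 34 failures, the posterior is Beta(0.5+17, 0.5+34) = Beta(17.5, 34.5).
Posterior mean = α/(α+β) = 17.5/52 = 0.337.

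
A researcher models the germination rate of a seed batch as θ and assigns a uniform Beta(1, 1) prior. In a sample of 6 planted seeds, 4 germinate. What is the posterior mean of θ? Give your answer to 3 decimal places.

Posterior mean ≈ 0.625

The binomial likelihood is conjugate to the Beta prior: with 4 successes and 2 failures, the posterior is Beta(1+4, 1+2) = Beta(5, 3).
E[θ | data] = 5/(5+3) = 0.625.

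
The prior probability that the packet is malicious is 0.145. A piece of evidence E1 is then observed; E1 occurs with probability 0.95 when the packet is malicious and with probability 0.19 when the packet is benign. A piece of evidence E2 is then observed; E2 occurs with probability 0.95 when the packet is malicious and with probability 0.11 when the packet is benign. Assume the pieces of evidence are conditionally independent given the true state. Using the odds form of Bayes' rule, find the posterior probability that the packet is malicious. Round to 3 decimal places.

Prior odds = 0.145/(1−0.145) = 0.16959.
Likelihood ratio for E1 = 0.95/0.19 = 5.0000.
Likelihood ratio for E2 = 0.95/0.11 = 8.6364.
Posterior odds = prior odds × LR₁ × LR₂ = 7.3232.
Posterior probability = odds/(1+odds) = 7.3232/8.3232 = 0.880.

Posterior probability ≈ 0.880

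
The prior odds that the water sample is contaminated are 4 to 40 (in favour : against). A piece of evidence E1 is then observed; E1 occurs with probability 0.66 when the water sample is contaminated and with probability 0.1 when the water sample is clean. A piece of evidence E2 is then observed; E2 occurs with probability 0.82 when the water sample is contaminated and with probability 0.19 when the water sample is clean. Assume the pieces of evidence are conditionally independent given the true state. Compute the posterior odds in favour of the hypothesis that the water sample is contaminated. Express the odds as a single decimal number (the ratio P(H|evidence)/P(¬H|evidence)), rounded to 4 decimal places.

Prior odds = 4/40 = 0.10000.
Likelihood ratio for E1 = 0.66/0.1 = 6.6000.
Likelihood ratio for E2 = 0.82/0.19 = 4.3158.
Posterior odds = prior odds × LR₁ × LR₂ = 2.8484.

Posterior odds ≈ 2.8484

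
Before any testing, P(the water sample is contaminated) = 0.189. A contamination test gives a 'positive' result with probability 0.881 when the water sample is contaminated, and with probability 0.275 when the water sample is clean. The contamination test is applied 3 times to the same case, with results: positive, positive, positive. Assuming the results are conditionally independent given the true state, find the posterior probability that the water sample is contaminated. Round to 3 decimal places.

With H the event that the water sample is contaminated, the joint likelihood of the observed sequence is P(data|H) = 0.881·0.881·0.881 = 0.68380 and P(data|¬H) = 0.275·0.275·0.275 = 0.020797.
Bayes: P(H|data) = 0.189·0.68380 / (0.189·0.68380 + 0.811·0.020797) = 0.12924/0.14610 = 0.8846.

Posterior P(H) ≈ 0.885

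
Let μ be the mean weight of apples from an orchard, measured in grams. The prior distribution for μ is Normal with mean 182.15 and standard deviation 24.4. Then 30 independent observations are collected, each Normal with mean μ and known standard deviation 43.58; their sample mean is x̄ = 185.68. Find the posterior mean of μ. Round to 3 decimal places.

Posterior mean ≈ 185.341

With known σ, the Normal prior is conjugate. Weight on the data is w = (n/σ²)/(n/σ² + 1/τ₀²) = 0.0157960/(0.0157960+0.00167966) = 0.90389.
Posterior mean = w·x̄ + (1−w)·μ₀ = 0.90389·185.68 + 0.096114·182.15 = 185.341.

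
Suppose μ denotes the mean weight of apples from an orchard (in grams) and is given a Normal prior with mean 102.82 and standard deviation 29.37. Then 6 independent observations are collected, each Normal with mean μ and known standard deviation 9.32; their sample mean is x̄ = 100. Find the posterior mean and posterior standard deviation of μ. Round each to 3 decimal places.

With known σ, the Normal prior is conjugate. Weight on the data is w = (n/σ²)/(n/σ² + 1/τ₀²) = 0.0690748/(0.0690748+0.00115929) = 0.98349.
Posterior mean = w·x̄ + (1−w)·μ₀ = 0.98349·100 + 0.016506·102.82 = 100.047. Posterior variance = 1/(0.0690748+0.00115929) = 14.2381, so SD = 3.773.

Posterior mean ≈ 100.047; posterior SD ≈ 3.773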